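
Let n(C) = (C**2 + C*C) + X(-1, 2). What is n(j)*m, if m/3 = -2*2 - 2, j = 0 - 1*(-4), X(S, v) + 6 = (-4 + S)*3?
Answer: -198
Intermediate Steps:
X(S, v) = -18 + 3*S (X(S, v) = -6 + (-4 + S)*3 = -6 + (-12 + 3*S) = -18 + 3*S)
j = 4 (j = 0 + 4 = 4)
n(C) = -21 + 2*C**2 (n(C) = (C**2 + C*C) + (-18 + 3*(-1)) = (C**2 + C**2) + (-18 - 3) = 2*C**2 - 21 = -21 + 2*C**2)
m = -18 (m = 3*(-2*2 - 2) = 3*(-4 - 2) = 3*(-6) = -18)
n(j)*m = (-21 + 2*4**2)*(-18) = (-21 + 2*16)*(-18) = (-21 + 32)*(-18) = 11*(-18) = -198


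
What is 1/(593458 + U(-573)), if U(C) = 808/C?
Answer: 573/340050626 ≈ 1.6850e-6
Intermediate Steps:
1/(593458 + U(-573)) = 1/(593458 + 808/(-573)) = 1/(593458 + 808*(-1/573)) = 1/(593458 - 808/573) = 1/(340050626/573) = 573/340050626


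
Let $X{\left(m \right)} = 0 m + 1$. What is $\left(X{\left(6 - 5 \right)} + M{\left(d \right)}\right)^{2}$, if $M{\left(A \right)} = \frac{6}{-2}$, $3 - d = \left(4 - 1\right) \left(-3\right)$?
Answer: $4$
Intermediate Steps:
$d = 12$ ($d = 3 - \left(4 - 1\right) \left(-3\right) = 3 - 3 \left(-3\right) = 3 - -9 = 3 + 9 = 12$)
$M{\left(A \right)} = -3$ ($M{\left(A \right)} = 6 \left(- \frac{1}{2}\right) = -3$)
$X{\left(m \right)} = 1$ ($X{\left(m \right)} = 0 + 1 = 1$)
$\left(X{\left(6 - 5 \right)} + M{\left(d \right)}\right)^{2} = \left(1 - 3\right)^{2} = \left(-2\right)^{2} = 4$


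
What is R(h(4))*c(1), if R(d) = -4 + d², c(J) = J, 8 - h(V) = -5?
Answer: 165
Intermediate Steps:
h(V) = 13 (h(V) = 8 - 1*(-5) = 8 + 5 = 13)
R(h(4))*c(1) = (-4 + 13²)*1 = (-4 + 169)*1 = 165*1 = 165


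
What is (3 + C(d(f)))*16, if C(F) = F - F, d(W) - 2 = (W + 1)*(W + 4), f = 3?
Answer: 48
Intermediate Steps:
d(W) = 2 + (1 + W)*(4 + W) (d(W) = 2 + (W + 1)*(W + 4) = 2 + (1 + W)*(4 + W))
C(F) = 0
(3 + C(d(f)))*16 = (3 + 0)*16 = 3*16 = 48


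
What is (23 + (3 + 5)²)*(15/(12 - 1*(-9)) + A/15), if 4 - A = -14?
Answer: 5829/35 ≈ 166.54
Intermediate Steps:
A = 18 (A = 4 - 1*(-14) = 4 + 14 = 18)
(23 + (3 + 5)²)*(15/(12 - 1*(-9)) + A/15) = (23 + (3 + 5)²)*(15/(12 - 1*(-9)) + 18/15) = (23 + 8²)*(15/(12 + 9) + 18*(1/15)) = (23 + 64)*(15/21 + 6/5) = 87*(15*(1/21) + 6/5) = 87*(5/7 + 6/5) = 87*(67/35) = 5829/35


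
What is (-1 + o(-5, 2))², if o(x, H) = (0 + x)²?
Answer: 576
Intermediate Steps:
o(x, H) = x²
(-1 + o(-5, 2))² = (-1 + (-5)²)² = (-1 + 25)² = 24² = 576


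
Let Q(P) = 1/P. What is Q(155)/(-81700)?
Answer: -1/12663500 ≈ -7.8967e-8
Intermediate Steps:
Q(155)/(-81700) = 1/(155*(-81700)) = (1/155)*(-1/81700) = -1/12663500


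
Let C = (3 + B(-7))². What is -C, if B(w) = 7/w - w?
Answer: -81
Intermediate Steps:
B(w) = -w + 7/w
C = 81 (C = (3 + (-1*(-7) + 7/(-7)))² = (3 + (7 + 7*(-⅐)))² = (3 + (7 - 1))² = (3 + 6)² = 9² = 81)
-C = -1*81 = -81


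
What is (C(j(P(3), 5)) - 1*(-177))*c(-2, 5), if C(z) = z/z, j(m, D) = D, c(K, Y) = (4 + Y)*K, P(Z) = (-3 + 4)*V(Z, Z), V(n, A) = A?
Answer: -3204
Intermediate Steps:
P(Z) = Z (P(Z) = (-3 + 4)*Z = 1*Z = Z)
c(K, Y) = K*(4 + Y)
C(z) = 1
(C(j(P(3), 5)) - 1*(-177))*c(-2, 5) = (1 - 1*(-177))*(-2*(4 + 5)) = (1 + 177)*(-2*9) = 178*(-18) = -3204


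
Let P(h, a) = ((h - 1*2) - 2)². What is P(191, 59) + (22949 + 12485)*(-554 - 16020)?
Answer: -587248147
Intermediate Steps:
P(h, a) = (-4 + h)² (P(h, a) = ((h - 2) - 2)² = ((-2 + h) - 2)² = (-4 + h)²)
P(191, 59) + (22949 + 12485)*(-554 - 16020) = (-4 + 191)² + (22949 + 12485)*(-554 - 16020) = 187² + 35434*(-16574) = 34969 - 587283116 = -587248147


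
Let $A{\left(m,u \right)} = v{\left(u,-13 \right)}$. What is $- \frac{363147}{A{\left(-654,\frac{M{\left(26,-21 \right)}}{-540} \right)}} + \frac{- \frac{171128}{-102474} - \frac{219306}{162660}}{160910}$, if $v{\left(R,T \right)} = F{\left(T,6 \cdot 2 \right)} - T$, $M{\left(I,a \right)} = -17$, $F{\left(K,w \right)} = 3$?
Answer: $- \frac{20291713182297697663}{894038532454800} \approx -22697.0$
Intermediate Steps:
$v{\left(R,T \right)} = 3 - T$
$A{\left(m,u \right)} = 16$ ($A{\left(m,u \right)} = 3 - -13 = 3 + 13 = 16$)
$- \frac{363147}{A{\left(-654,\frac{M{\left(26,-21 \right)}}{-540} \right)}} + \frac{- \frac{171128}{-102474} - \frac{219306}{162660}}{160910} = - \frac{363147}{16} + \frac{- \frac{171128}{-102474} - \frac{219306}{162660}}{160910} = \left(-363147\right) \frac{1}{16} + \left(\left(-171128\right) \left(- \frac{1}{102474}\right) - \frac{36551}{27110}\right) \frac{1}{160910} = - \frac{363147}{16} + \left(\frac{85564}{51237} - \frac{36551}{27110}\right) \frac{1}{160910} = - \frac{363147}{16} + \frac{446876453}{1389035070} \cdot \frac{1}{160910} = - \frac{363147}{16} + \frac{446876453}{223509633113700} = - \frac{20291713182297697663}{894038532454800}$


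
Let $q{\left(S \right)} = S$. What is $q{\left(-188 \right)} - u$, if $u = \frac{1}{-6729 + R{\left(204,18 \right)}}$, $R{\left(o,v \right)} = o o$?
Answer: $- \frac{6558757}{34887} \approx -188.0$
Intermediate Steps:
$R{\left(o,v \right)} = o^{2}$
$u = \frac{1}{34887}$ ($u = \frac{1}{-6729 + 204^{2}} = \frac{1}{-6729 + 41616} = \frac{1}{34887} \approx 2.8664 \cdot 10^{-5}$)
$q{\left(-188 \right)} - u = -188 - \frac{1}{34887} = - \frac{6558757}{34887}$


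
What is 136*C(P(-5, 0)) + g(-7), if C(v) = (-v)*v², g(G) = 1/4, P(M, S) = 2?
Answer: -4351/4 ≈ -1087.8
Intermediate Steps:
g(G) = ¼
C(v) = -v³
136*C(P(-5, 0)) + g(-7) = 136*(-1*2³) + ¼ = 136*(-1*8) + ¼ = 136*(-8) + ¼ = -1088 + ¼ = -4351/4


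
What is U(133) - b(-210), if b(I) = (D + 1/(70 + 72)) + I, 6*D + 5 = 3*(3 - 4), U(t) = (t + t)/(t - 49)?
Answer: 15229/71 ≈ 214.49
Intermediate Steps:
U(t) = 2*t/(-49 + t) (U(t) = (2*t)/(-49 + t) = 2*t/(-49 + t))
D = -4/3 (D = -5/6 + (3*(3 - 4))/6 = -5/6 + (3*(-1))/6 = -5/6 + (1/6)*(-3) = -5/6 - 1/2 = -4/3 ≈ -1.3333)
b(I) = -565/426 + I (b(I) = (-4/3 + 1/(70 + 72)) + I = (-4/3 + 1/142) + I = -565/426 + I)
U(133) - b(-210) = 2*133/(-49 + 133) - (-565/426 - 210) = 2*133/84 - 1*(-90025/426) = 2*133*(1/84) + 90025/426 = 19/6 + 90025/426 = 15229/71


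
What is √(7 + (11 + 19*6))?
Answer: 2*√33 ≈ 11.489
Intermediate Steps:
√(7 + (11 + 19*6)) = √(7 + (11 + 114)) = √(7 + 125) = √132 = 2*√33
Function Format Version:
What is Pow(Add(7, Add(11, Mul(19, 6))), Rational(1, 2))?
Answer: Mul(2, Pow(33, Rational(1, 2))) ≈ 11.489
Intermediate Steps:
Pow(Add(7, Add(11, Mul(19, 6))), Rational(1, 2)) = Pow(Add(7, Add(11, 114)), Rational(1, 2)) = Pow(Add(7, 125), Rational(1, 2)) = Pow(132, Rational(1, 2)) = Mul(2, Pow(33, Rational(1, 2)))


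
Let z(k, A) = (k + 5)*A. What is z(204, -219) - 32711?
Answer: -78482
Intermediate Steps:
z(k, A) = A*(5 + k) (z(k, A) = (5 + k)*A = A*(5 + k))
z(204, -219) - 32711 = -219*(5 + 204) - 32711 = -219*209 - 32711 = -45771 - 32711 = -78482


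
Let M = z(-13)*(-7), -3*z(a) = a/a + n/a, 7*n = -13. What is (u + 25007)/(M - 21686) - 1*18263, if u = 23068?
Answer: -47526095/2602 ≈ -18265.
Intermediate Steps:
n = -13/7 (n = (⅐)*(-13) = -13/7 ≈ -1.8571)
z(a) = -⅓ + 13/(21*a) (z(a) = -(a/a - 13/(7*a))/3 = -(1 - 13/(7*a))/3 = -⅓ + 13/(21*a))
M = 8/3 (M = ((1/21)*(13 - 7*(-13))/(-13))*(-7) = ((1/21)*(-1/13)*(13 + 91))*(-7) = ((1/21)*(-1/13)*104)*(-7) = -8/21*(-7) = 8/3 ≈ 2.6667)
(u + 25007)/(M - 21686) - 1*18263 = (23068 + 25007)/(8/3 - 21686) - 1*18263 = 48075/(-65050/3) - 18263 = 48075*(-3/65050) - 18263 = -5769/2602 - 18263 = -47526095/2602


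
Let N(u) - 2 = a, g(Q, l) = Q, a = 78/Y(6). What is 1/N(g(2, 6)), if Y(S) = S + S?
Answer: 2/17 ≈ 0.11765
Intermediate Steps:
Y(S) = 2*S
a = 13/2 (a = 78/((2*6)) = 78/12 = 78*(1/12) = 13/2 ≈ 6.5000)
N(u) = 17/2 (N(u) = 2 + 13/2 = 17/2)
1/N(g(2, 6)) = 1/(17/2) = 2/17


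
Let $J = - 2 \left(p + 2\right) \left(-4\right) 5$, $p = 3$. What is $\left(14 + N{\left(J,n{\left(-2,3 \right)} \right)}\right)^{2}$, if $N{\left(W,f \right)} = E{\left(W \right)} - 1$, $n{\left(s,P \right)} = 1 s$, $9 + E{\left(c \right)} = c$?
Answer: $41616$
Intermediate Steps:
$E{\left(c \right)} = -9 + c$
$n{\left(s,P \right)} = s$
$J = 200$ ($J = - 2 \left(3 + 2\right) \left(-4\right) 5 = \left(-2\right) 5 \left(-4\right) 5 = \left(-10\right) \left(-4\right) 5 = 40 \cdot 5 = 200$)
$N{\left(W,f \right)} = -10 + W$ ($N{\left(W,f \right)} = \left(-9 + W\right) - 1 = -10 + W$)
$\left(14 + N{\left(J,n{\left(-2,3 \right)} \right)}\right)^{2} = \left(14 + \left(-10 + 200\right)\right)^{2} = \left(14 + 190\right)^{2} = 204^{2} = 41616$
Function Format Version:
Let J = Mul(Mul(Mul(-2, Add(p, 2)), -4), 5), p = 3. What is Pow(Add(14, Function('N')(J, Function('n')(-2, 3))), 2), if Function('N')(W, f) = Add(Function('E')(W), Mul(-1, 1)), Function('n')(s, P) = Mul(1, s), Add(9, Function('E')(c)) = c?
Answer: 41616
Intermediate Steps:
Function('E')(c) = Add(-9, c)
Function('n')(s, P) = s
J = 200 (J = Mul(Mul(Mul(-2, Add(3, 2)), -4), 5) = Mul(Mul(Mul(-2, 5), -4), 5) = Mul(Mul(-10, -4), 5) = Mul(40, 5) = 200)
Function('N')(W, f) = Add(-10, W) (Function('N')(W, f) = Add(Add(-9, W), Mul(-1, 1)) = Add(Add(-9, W), -1) = Add(-10, W))
Pow(Add(14, Function('N')(J, Function('n')(-2, 3))), 2) = Pow(Add(14, Add(-10, 200)), 2) = Pow(Add(14, 190), 2) = Pow(204, 2) = 41616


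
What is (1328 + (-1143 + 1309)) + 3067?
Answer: 4561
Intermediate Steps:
(1328 + (-1143 + 1309)) + 3067 = (1328 + 166) + 3067 = 1494 + 3067 = 4561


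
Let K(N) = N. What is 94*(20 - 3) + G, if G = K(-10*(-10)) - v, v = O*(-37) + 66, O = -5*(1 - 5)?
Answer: 2372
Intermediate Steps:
O = 20 (O = -5*(-4) = 20)
v = -674 (v = 20*(-37) + 66 = -740 + 66 = -674)
G = 774 (G = -10*(-10) - 1*(-674) = 100 + 674 = 774)
94*(20 - 3) + G = 94*(20 - 3) + 774 = 94*17 + 774 = 1598 + 774 = 2372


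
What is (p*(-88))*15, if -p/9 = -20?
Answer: -237600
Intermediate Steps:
p = 180 (p = -9*(-20) = 180)
(p*(-88))*15 = (180*(-88))*15 = -15840*15 = -237600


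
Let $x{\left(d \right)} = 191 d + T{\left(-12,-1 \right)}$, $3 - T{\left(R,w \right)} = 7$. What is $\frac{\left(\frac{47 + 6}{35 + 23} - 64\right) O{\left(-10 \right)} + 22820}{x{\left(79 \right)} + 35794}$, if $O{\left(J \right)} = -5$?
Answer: $\frac{1341855}{2950982} \approx 0.45471$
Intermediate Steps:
$T{\left(R,w \right)} = -4$ ($T{\left(R,w \right)} = 3 - 7 = -4$)
$x{\left(d \right)} = -4 + 191 d$ ($x{\left(d \right)} = 191 d - 4 = -4 + 191 d$)
$\frac{\left(\frac{47 + 6}{35 + 23} - 64\right) O{\left(-10 \right)} + 22820}{x{\left(79 \right)} + 35794} = \frac{\left(\frac{47 + 6}{35 + 23} - 64\right) \left(-5\right) + 22820}{\left(-4 + 191 \cdot 79\right) + 35794} = \frac{\left(\frac{53}{58} - 64\right) \left(-5\right) + 22820}{\left(-4 + 15089\right) + 35794} = \frac{\left(53 \cdot \frac{1}{58} - 64\right) \left(-5\right) + 22820}{15085 + 35794} = \frac{\left(\frac{53}{58} - 64\right) \left(-5\right) + 22820}{50879} = \left(\left(- \frac{3659}{58}\right) \left(-5\right) + 22820\right) \frac{1}{50879} = \left(\frac{18295}{58} + 22820\right) \frac{1}{50879} = \frac{1341855}{58} \cdot \frac{1}{50879} = \frac{1341855}{2950982}$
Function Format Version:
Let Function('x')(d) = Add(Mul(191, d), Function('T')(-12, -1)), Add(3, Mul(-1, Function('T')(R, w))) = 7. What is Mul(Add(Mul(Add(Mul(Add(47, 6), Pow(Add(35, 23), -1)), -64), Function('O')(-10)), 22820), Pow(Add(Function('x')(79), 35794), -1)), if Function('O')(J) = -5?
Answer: Rational(1341855, 2950982) ≈ 0.45471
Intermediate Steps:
Function('T')(R, w) = -4 (Function('T')(R, w) = Add(3, Mul(-1, 7)) = Add(3, -7) = -4)
Function('x')(d) = Add(-4, Mul(191, d)) (Function('x')(d) = Add(Mul(191, d), -4) = Add(-4, Mul(191, d)))
Mul(Add(Mul(Add(Mul(Add(47, 6), Pow(Add(35, 23), -1)), -64), Function('O')(-10)), 22820), Pow(Add(Function('x')(79), 35794), -1)) = Mul(Add(Mul(Add(Mul(Add(47, 6), Pow(Add(35, 23), -1)), -64), -5), 22820), Pow(Add(Add(-4, Mul(191, 79)), 35794), -1)) = Mul(Add(Mul(Add(Mul(53, Pow(58, -1)), -64), -5), 22820), Pow(Add(Add(-4, 15089), 35794), -1)) = Mul(Add(Mul(Add(Mul(53, Rational(1, 58)), -64), -5), 22820), Pow(Add(15085, 35794), -1)) = Mul(Add(Mul(Add(Rational(53, 58), -64), -5), 22820), Pow(50879, -1)) = Mul(Add(Mul(Rational(-3659, 58), -5), 22820), Rational(1, 50879)) = Mul(Add(Rational(18295, 58), 22820), Rational(1, 50879)) = Mul(Rational(1341855, 58), Rational(1, 50879)) = Rational(1341855, 2950982)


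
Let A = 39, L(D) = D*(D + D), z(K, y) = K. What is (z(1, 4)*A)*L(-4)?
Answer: 1248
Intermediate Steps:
L(D) = 2*D**2 (L(D) = D*(2*D) = 2*D**2)
(z(1, 4)*A)*L(-4) = (1*39)*(2*(-4)**2) = 39*(2*16) = 39*32 = 1248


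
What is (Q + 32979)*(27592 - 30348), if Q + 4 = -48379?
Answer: 42453424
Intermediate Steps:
Q = -48383 (Q = -4 - 48379 = -48383)
(Q + 32979)*(27592 - 30348) = (-48383 + 32979)*(27592 - 30348) = -15404*(-2756) = 42453424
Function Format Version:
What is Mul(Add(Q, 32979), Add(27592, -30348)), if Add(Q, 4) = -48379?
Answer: 42453424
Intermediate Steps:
Q = -48383 (Q = Add(-4, -48379) = -48383)
Mul(Add(Q, 32979), Add(27592, -30348)) = Mul(Add(-48383, 32979), Add(27592, -30348)) = Mul(-15404, -2756) = 42453424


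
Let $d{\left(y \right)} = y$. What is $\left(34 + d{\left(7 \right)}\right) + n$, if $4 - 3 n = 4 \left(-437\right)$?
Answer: $625$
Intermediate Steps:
$n = 584$ ($n = \frac{4}{3} - \frac{4 \left(-437\right)}{3} = \frac{4}{3} - - \frac{1748}{3} = \frac{4}{3} + \frac{1748}{3} = 584$)
$\left(34 + d{\left(7 \right)}\right) + n = \left(34 + 7\right) + 584 = 41 + 584 = 625$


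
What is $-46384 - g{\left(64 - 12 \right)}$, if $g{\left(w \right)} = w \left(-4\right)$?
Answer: $-46176$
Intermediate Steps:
$g{\left(w \right)} = - 4 w$
$-46384 - g{\left(64 - 12 \right)} = -46384 - - 4 \left(64 - 12\right) = -46384 - \left(-4\right) 52 = -46384 - -208 = -46384 + 208 = -46176$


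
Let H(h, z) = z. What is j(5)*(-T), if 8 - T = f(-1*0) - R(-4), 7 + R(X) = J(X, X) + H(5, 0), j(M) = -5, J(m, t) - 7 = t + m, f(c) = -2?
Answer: 10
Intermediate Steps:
J(m, t) = 7 + m + t (J(m, t) = 7 + (t + m) = 7 + (m + t) = 7 + m + t)
R(X) = 2*X (R(X) = -7 + ((7 + X + X) + 0) = -7 + ((7 + 2*X) + 0) = -7 + (7 + 2*X) = 2*X)
T = 2 (T = 8 - (-2 - 2*(-4)) = 8 - (-2 - 1*(-8)) = 8 - (-2 + 8) = 8 - 1*6 = 8 - 6 = 2)
j(5)*(-T) = -(-5)*2 = -5*(-2) = 10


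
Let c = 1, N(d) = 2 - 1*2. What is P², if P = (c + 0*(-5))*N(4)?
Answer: 0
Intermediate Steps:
N(d) = 0 (N(d) = 2 - 2 = 0)
P = 0 (P = (1 + 0*(-5))*0 = (1 + 0)*0 = 1*0 = 0)
P² = 0² = 0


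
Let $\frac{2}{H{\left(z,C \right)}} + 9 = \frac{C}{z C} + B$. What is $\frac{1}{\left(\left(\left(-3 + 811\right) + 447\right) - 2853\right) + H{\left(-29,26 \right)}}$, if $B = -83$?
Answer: $- \frac{2669}{4265120} \approx -0.00062577$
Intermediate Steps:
$H{\left(z,C \right)} = \frac{2}{-92 + \frac{1}{z}}$ ($H{\left(z,C \right)} = \frac{2}{-9 + \left(\frac{C}{z C} - 83\right)} = \frac{2}{-9 + \left(\frac{C}{C z} - 83\right)} = \frac{2}{-9 + \left(\frac{1}{C z} C - 83\right)} = \frac{2}{-9 - \left(83 - \frac{1}{z}\right)} = \frac{2}{-92 + \frac{1}{z}}$)
$\frac{1}{\left(\left(\left(-3 + 811\right) + 447\right) - 2853\right) + H{\left(-29,26 \right)}} = \frac{1}{\left(\left(\left(-3 + 811\right) + 447\right) - 2853\right) - - \frac{58}{-1 + 92 \left(-29\right)}} = \frac{1}{\left(\left(808 + 447\right) - 2853\right) - - \frac{58}{-1 - 2668}} = \frac{1}{\left(1255 - 2853\right) - - \frac{58}{-2669}} = \frac{1}{-1598 - \left(-58\right) \left(- \frac{1}{2669}\right)} = \frac{1}{-1598 - \frac{58}{2669}} = \frac{1}{- \frac{4265120}{2669}} = - \frac{2669}{4265120}$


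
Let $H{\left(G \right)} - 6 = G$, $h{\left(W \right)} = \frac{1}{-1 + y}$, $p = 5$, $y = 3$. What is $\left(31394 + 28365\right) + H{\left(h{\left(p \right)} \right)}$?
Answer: $\frac{119531}{2} \approx 59766.0$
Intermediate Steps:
$h{\left(W \right)} = \frac{1}{2}$ ($h{\left(W \right)} = \frac{1}{-1 + 3} = \frac{1}{2}$)
$H{\left(G \right)} = 6 + G$
$\left(31394 + 28365\right) + H{\left(h{\left(p \right)} \right)} = \left(31394 + 28365\right) + \left(6 + \frac{1}{2}\right) = 59759 + \frac{13}{2} = \frac{119531}{2}$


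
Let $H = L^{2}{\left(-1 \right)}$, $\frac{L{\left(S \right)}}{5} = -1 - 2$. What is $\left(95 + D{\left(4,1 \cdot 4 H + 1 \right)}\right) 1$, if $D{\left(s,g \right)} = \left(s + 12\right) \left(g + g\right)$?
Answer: $28927$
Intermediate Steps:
$L{\left(S \right)} = -15$ ($L{\left(S \right)} = 5 \left(-1 - 2\right) = 5 \left(-3\right) = -15$)
$H = 225$ ($H = \left(-15\right)^{2} = 225$)
$D{\left(s,g \right)} = 2 g \left(12 + s\right)$ ($D{\left(s,g \right)} = \left(12 + s\right) 2 g = 2 g \left(12 + s\right)$)
$\left(95 + D{\left(4,1 \cdot 4 H + 1 \right)}\right) 1 = \left(95 + 2 \left(1 \cdot 4 \cdot 225 + 1\right) \left(12 + 4\right)\right) 1 = \left(95 + 2 \left(1 \cdot 900 + 1\right) 16\right) 1 = \left(95 + 2 \left(900 + 1\right) 16\right) 1 = \left(95 + 2 \cdot 901 \cdot 16\right) 1 = \left(95 + 28832\right) 1 = 28927 \cdot 1 = 28927$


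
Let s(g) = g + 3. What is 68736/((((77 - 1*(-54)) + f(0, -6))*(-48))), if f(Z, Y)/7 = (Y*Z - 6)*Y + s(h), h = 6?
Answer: -716/223 ≈ -3.2108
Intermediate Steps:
s(g) = 3 + g
f(Z, Y) = 63 + 7*Y*(-6 + Y*Z) (f(Z, Y) = 7*((Y*Z - 6)*Y + (3 + 6)) = 7*((-6 + Y*Z)*Y + 9) = 7*(Y*(-6 + Y*Z) + 9) = 7*(9 + Y*(-6 + Y*Z)) = 63 + 7*Y*(-6 + Y*Z))
68736/((((77 - 1*(-54)) + f(0, -6))*(-48))) = 68736/((((77 - 1*(-54)) + (63 - 42*(-6) + 7*0*(-6)²))*(-48))) = 68736/((((77 + 54) + (63 + 252 + 7*0*36))*(-48))) = 68736/(((131 + (63 + 252 + 0))*(-48))) = 68736/(((131 + 315)*(-48))) = 68736/((446*(-48))) = 68736/(-21408) = 68736*(-1/21408) = -716/223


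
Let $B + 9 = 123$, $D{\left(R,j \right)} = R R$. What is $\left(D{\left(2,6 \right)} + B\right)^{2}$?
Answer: $13924$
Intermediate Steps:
$D{\left(R,j \right)} = R^{2}$
$B = 114$ ($B = -9 + 123 = 114$)
$\left(D{\left(2,6 \right)} + B\right)^{2} = \left(2^{2} + 114\right)^{2} = \left(4 + 114\right)^{2} = 118^{2} = 13924$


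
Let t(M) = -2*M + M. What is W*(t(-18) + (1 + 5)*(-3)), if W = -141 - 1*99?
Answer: 0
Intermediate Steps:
W = -240 (W = -141 - 99 = -240)
t(M) = -M
W*(t(-18) + (1 + 5)*(-3)) = -240*(-1*(-18) + (1 + 5)*(-3)) = -240*(18 + 6*(-3)) = -240*(18 - 18) = -240*0 = 0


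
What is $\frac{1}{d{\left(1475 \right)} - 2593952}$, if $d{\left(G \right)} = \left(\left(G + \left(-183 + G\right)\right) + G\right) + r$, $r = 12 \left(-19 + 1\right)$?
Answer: $- \frac{1}{2589926} \approx -3.8611 \cdot 10^{-7}$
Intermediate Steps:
$r = -216$ ($r = 12 \left(-18\right) = -216$)
$d{\left(G \right)} = -399 + 3 G$ ($d{\left(G \right)} = \left(\left(G + \left(-183 + G\right)\right) + G\right) - 216 = \left(\left(-183 + 2 G\right) + G\right) - 216 = \left(-183 + 3 G\right) - 216 = -399 + 3 G$)
$\frac{1}{d{\left(1475 \right)} - 2593952} = \frac{1}{\left(-399 + 3 \cdot 1475\right) - 2593952} = \frac{1}{\left(-399 + 4425\right) - 2593952} = \frac{1}{4026 - 2593952} = \frac{1}{-2589926} = - \frac{1}{2589926}$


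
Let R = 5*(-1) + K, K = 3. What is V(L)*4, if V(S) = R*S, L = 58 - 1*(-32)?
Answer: -720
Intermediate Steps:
L = 90 (L = 58 + 32 = 90)
R = -2 (R = 5*(-1) + 3 = -5 + 3 = -2)
V(S) = -2*S
V(L)*4 = -2*90*4 = -180*4 = -720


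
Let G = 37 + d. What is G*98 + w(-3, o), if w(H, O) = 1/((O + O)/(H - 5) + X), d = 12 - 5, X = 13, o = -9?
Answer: 263036/61 ≈ 4312.1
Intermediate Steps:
d = 7
w(H, O) = 1/(13 + 2*O/(-5 + H)) (w(H, O) = 1/((O + O)/(H - 5) + 13) = 1/((2*O)/(-5 + H) + 13) = 1/(2*O/(-5 + H) + 13) = 1/(13 + 2*O/(-5 + H)))
G = 44 (G = 37 + 7 = 44)
G*98 + w(-3, o) = 44*98 + (-5 - 3)/(-65 + 2*(-9) + 13*(-3)) = 4312 - 8/(-65 - 18 - 39) = 4312 - 8/(-122) = 4312 - 1/122*(-8) = 4312 + 4/61 = 263036/61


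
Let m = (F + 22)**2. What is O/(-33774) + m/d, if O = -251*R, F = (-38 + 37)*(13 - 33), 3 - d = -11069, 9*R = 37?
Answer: 79877711/420688944 ≈ 0.18987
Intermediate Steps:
R = 37/9 (R = (1/9)*37 = 37/9 ≈ 4.1111)
d = 11072 (d = 3 - 1*(-11069) = 3 + 11069 = 11072)
F = 20 (F = -1*(-20) = 20)
O = -9287/9 (O = -251*37/9 = -9287/9 ≈ -1031.9)
m = 1764 (m = (20 + 22)**2 = 42**2 = 1764)
O/(-33774) + m/d = -9287/9/(-33774) + 1764/11072 = -9287/9*(-1/33774) + 1764*(1/11072) = 9287/303966 + 441/2768 = 79877711/420688944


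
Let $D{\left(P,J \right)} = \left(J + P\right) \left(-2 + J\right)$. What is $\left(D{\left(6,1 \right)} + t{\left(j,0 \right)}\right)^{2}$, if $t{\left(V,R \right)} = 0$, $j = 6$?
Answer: $49$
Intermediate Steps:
$D{\left(P,J \right)} = \left(-2 + J\right) \left(J + P\right)$
$\left(D{\left(6,1 \right)} + t{\left(j,0 \right)}\right)^{2} = \left(\left(1^{2} - 2 - 12 + 1 \cdot 6\right) + 0\right)^{2} = \left(\left(1 - 2 - 12 + 6\right) + 0\right)^{2} = \left(-7 + 0\right)^{2} = \left(-7\right)^{2} = 49$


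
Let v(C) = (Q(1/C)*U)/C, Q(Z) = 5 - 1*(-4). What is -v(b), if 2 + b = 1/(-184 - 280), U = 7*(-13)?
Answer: -380016/929 ≈ -409.06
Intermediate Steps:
Q(Z) = 9 (Q(Z) = 5 + 4 = 9)
U = -91
b = -929/464 (b = -2 + 1/(-184 - 280) = -2 + 1/(-464) = -2 - 1/464 = -929/464 ≈ -2.0022)
v(C) = -819/C (v(C) = (9*(-91))/C = -819/C)
-v(b) = -(-819)/(-929/464) = -(-819)*(-464)/929 = -1*380016/929 = -380016/929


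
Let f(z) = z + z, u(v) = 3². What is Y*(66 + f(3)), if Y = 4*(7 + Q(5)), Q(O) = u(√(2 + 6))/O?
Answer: 12672/5 ≈ 2534.4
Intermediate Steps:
u(v) = 9
f(z) = 2*z
Q(O) = 9/O
Y = 176/5 (Y = 4*(7 + 9/5) = 4*(44/5) = 176/5 ≈ 35.200)
Y*(66 + f(3)) = 176*(66 + 2*3)/5 = 176*(66 + 6)/5 = (176/5)*72 = 12672/5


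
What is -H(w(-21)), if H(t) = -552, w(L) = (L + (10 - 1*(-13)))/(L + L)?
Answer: 552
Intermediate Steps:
w(L) = (23 + L)/(2*L) (w(L) = (L + (10 + 13))/((2*L)) = (L + 23)*(1/(2*L)) = (23 + L)*(1/(2*L)) = (23 + L)/(2*L))
-H(w(-21)) = -1*(-552) = 552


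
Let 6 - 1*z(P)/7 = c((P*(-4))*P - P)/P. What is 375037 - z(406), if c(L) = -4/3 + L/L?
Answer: 65249129/174 ≈ 3.7500e+5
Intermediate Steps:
c(L) = -1/3 (c(L) = -4*1/3 + 1 = -4/3 + 1 = -1/3)
z(P) = 42 + 7/(3*P) (z(P) = 42 - (-7)/(3*P) = 42 + 7/(3*P))
375037 - z(406) = 375037 - (42 + (7/3)/406) = 375037 - (42 + (7/3)*(1/406)) = 375037 - (42 + 1/174) = 375037 - 1*7309/174 = 375037 - 7309/174 = 65249129/174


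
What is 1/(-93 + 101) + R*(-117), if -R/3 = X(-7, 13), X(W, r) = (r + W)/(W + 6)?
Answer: -16847/8 ≈ -2105.9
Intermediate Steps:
X(W, r) = (W + r)/(6 + W)
R = 18 (R = -3*(-7 + 13)/(6 - 7) = -3*6/(-1) = -(-3)*6 = -3*(-6) = 18)
1/(-93 + 101) + R*(-117) = 1/(-93 + 101) + 18*(-117) = 1/8 - 2106 = ⅛ - 2106 = -16847/8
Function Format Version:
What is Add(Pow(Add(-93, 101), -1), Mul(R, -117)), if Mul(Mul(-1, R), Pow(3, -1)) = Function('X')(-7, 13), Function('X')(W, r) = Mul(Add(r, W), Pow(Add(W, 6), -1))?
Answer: Rational(-16847, 8) ≈ -2105.9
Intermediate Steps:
Function('X')(W, r) = Mul(Pow(Add(6, W), -1), Add(W, r)) (Function('X')(W, r) = Mul(Add(W, r), Pow(Add(6, W), -1)) = Mul(Pow(Add(6, W), -1), Add(W, r)))
R = 18 (R = Mul(-3, Mul(Pow(Add(6, -7), -1), Add(-7, 13))) = Mul(-3, Mul(Pow(-1, -1), 6)) = Mul(-3, Mul(-1, 6)) = Mul(-3, -6) = 18)
Add(Pow(Add(-93, 101), -1), Mul(R, -117)) = Add(Pow(Add(-93, 101), -1), Mul(18, -117)) = Add(Pow(8, -1), -2106) = Add(Rational(1, 8), -2106) = Rational(-16847, 8)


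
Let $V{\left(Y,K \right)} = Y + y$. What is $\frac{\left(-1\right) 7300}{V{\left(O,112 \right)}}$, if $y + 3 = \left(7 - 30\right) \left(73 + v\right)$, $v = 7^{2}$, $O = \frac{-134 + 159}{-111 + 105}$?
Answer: $\frac{43800}{16879} \approx 2.5949$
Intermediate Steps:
$O = - \frac{25}{6}$ ($O = \frac{25}{-6} = 25 \left(- \frac{1}{6}\right) = - \frac{25}{6} \approx -4.1667$)
$v = 49$
$y = -2809$ ($y = -3 + \left(7 - 30\right) \left(73 + 49\right) = -3 - 2806 = -2809$)
$V{\left(Y,K \right)} = -2809 + Y$ ($V{\left(Y,K \right)} = Y - 2809 = -2809 + Y$)
$\frac{\left(-1\right) 7300}{V{\left(O,112 \right)}} = \frac{\left(-1\right) 7300}{-2809 - \frac{25}{6}} = - \frac{7300}{- \frac{16879}{6}} = \left(-7300\right) \left(- \frac{6}{16879}\right) = \frac{43800}{16879}$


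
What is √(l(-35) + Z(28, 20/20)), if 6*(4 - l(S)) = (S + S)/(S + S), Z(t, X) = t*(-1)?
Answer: I*√870/6 ≈ 4.916*I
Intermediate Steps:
Z(t, X) = -t
l(S) = 23/6 (l(S) = 4 - (S + S)/(6*(S + S)) = 4 - 2*S/(6*(2*S)) = 4 - 2*S*1/(2*S)/6 = 4 - ⅙*1 = 4 - ⅙ = 23/6)
√(l(-35) + Z(28, 20/20)) = √(23/6 - 1*28) = √(23/6 - 28) = √(-145/6) = I*√870/6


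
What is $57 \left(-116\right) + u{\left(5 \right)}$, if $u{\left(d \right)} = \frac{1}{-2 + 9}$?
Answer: $- \frac{46283}{7} \approx -6611.9$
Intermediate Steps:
$u{\left(d \right)} = \frac{1}{7}$
$57 \left(-116\right) + u{\left(5 \right)} = 57 \left(-116\right) + \frac{1}{7} = -6612 + \frac{1}{7} = - \frac{46283}{7}$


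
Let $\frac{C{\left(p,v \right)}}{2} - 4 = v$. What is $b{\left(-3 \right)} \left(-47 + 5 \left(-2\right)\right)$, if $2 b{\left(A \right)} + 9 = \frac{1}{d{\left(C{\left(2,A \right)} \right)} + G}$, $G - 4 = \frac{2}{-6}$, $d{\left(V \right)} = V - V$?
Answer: $\frac{2736}{11} \approx 248.73$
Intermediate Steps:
$C{\left(p,v \right)} = 8 + 2 v$
$d{\left(V \right)} = 0$
$G = \frac{11}{3}$ ($G = 4 + \frac{2}{-6} = 4 + 2 \left(- \frac{1}{6}\right) = 4 - \frac{1}{3} = \frac{11}{3} \approx 3.6667$)
$b{\left(A \right)} = - \frac{48}{11}$ ($b{\left(A \right)} = - \frac{9}{2} + \frac{1}{2 \left(0 + \frac{11}{3}\right)} = - \frac{9}{2} + \frac{1}{2 \cdot \frac{11}{3}} = - \frac{9}{2} + \frac{1}{2} \cdot \frac{3}{11} = - \frac{9}{2} + \frac{3}{22} = - \frac{48}{11}$)
$b{\left(-3 \right)} \left(-47 + 5 \left(-2\right)\right) = - \frac{48 \left(-47 + 5 \left(-2\right)\right)}{11} = - \frac{48 \left(-47 - 10\right)}{11} = \left(- \frac{48}{11}\right) \left(-57\right) = \frac{2736}{11}$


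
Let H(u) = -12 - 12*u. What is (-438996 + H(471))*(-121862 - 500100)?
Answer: 276561622920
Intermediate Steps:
(-438996 + H(471))*(-121862 - 500100) = (-438996 + (-12 - 12*471))*(-121862 - 500100) = (-438996 + (-12 - 5652))*(-621962) = (-438996 - 5664)*(-621962) = -444660*(-621962) = 276561622920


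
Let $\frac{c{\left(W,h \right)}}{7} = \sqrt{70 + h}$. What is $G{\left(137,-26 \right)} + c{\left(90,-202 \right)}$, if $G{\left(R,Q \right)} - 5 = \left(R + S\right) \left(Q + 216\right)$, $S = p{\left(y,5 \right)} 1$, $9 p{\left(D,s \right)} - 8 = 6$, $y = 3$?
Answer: $\frac{236975}{9} + 14 i \sqrt{33} \approx 26331.0 + 80.424 i$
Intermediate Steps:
$p{\left(D,s \right)} = \frac{14}{9}$ ($p{\left(D,s \right)} = \frac{8}{9} + \frac{1}{9} \cdot 6 = \frac{8}{9} + \frac{2}{3} = \frac{14}{9}$)
$S = \frac{14}{9}$ ($S = \frac{14}{9} \cdot 1 = \frac{14}{9} \approx 1.5556$)
$c{\left(W,h \right)} = 7 \sqrt{70 + h}$
$G{\left(R,Q \right)} = 5 + \left(216 + Q\right) \left(\frac{14}{9} + R\right)$ ($G{\left(R,Q \right)} = 5 + \left(R + \frac{14}{9}\right) \left(Q + 216\right) = 5 + \left(\frac{14}{9} + R\right) \left(216 + Q\right) = 5 + \left(216 + Q\right) \left(\frac{14}{9} + R\right)$)
$G{\left(137,-26 \right)} + c{\left(90,-202 \right)} = \left(341 + 216 \cdot 137 + \frac{14}{9} \left(-26\right) - 3562\right) + 7 \sqrt{70 - 202} = \left(341 + 29592 - \frac{364}{9} - 3562\right) + 7 \sqrt{-132} = \frac{236975}{9} + 7 \cdot 2 i \sqrt{33} = \frac{236975}{9} + 14 i \sqrt{33}$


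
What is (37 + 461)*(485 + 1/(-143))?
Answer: 34538292/143 ≈ 2.4153e+5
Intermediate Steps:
(37 + 461)*(485 + 1/(-143)) = 498*(485 - 1/143) = 498*(69354/143) = 34538292/143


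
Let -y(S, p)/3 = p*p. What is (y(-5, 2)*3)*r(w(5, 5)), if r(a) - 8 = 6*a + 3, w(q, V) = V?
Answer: -1476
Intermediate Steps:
y(S, p) = -3*p² (y(S, p) = -3*p*p = -3*p²)
r(a) = 11 + 6*a (r(a) = 8 + (6*a + 3) = 8 + (3 + 6*a) = 11 + 6*a)
(y(-5, 2)*3)*r(w(5, 5)) = (-3*2²*3)*(11 + 6*5) = (-3*4*3)*(11 + 30) = -12*3*41 = -36*41 = -1476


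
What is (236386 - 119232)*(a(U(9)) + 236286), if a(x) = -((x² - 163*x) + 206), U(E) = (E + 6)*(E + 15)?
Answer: 19349154640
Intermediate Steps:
U(E) = (6 + E)*(15 + E)
a(x) = -206 - x² + 163*x (a(x) = -(206 + x² - 163*x) = -206 - x² + 163*x)
(236386 - 119232)*(a(U(9)) + 236286) = (236386 - 119232)*((-206 - (90 + 9² + 21*9)² + 163*(90 + 9² + 21*9)) + 236286) = 117154*((-206 - (90 + 81 + 189)² + 163*(90 + 81 + 189)) + 236286) = 117154*((-206 - 1*360² + 163*360) + 236286) = 117154*((-206 - 1*129600 + 58680) + 236286) = 117154*((-206 - 129600 + 58680) + 236286) = 117154*(-71126 + 236286) = 117154*165160 = 19349154640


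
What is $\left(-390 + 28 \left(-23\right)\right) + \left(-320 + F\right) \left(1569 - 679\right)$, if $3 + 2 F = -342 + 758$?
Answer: $-102049$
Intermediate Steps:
$F = \frac{413}{2}$ ($F = - \frac{3}{2} + \frac{-342 + 758}{2} = - \frac{3}{2} + \frac{1}{2} \cdot 416 = - \frac{3}{2} + 208 = \frac{413}{2} \approx 206.5$)
$\left(-390 + 28 \left(-23\right)\right) + \left(-320 + F\right) \left(1569 - 679\right) = \left(-390 + 28 \left(-23\right)\right) + \left(-320 + \frac{413}{2}\right) \left(1569 - 679\right) = \left(-390 - 644\right) - 101015 = -1034 - 101015 = -102049$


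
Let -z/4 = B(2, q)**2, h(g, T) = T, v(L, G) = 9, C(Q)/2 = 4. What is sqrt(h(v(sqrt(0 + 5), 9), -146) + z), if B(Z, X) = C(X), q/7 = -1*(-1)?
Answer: I*sqrt(402) ≈ 20.05*I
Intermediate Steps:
q = 7 (q = 7*(-1*(-1)) = 7*1 = 7)
C(Q) = 8 (C(Q) = 2*4 = 8)
B(Z, X) = 8
z = -256 (z = -4*8**2 = -4*64 = -256)
sqrt(h(v(sqrt(0 + 5), 9), -146) + z) = sqrt(-146 - 256) = sqrt(-402) = I*sqrt(402)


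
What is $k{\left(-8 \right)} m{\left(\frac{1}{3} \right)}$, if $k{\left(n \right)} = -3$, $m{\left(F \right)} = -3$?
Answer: $9$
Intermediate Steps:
$k{\left(-8 \right)} m{\left(\frac{1}{3} \right)} = \left(-3\right) \left(-3\right) = 9$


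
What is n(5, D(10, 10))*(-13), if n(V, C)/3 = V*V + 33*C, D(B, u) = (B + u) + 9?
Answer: -38298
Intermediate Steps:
D(B, u) = 9 + B + u
n(V, C) = 3*V² + 99*C (n(V, C) = 3*(V*V + 33*C) = 3*(V² + 33*C) = 3*V² + 99*C)
n(5, D(10, 10))*(-13) = (3*5² + 99*(9 + 10 + 10))*(-13) = (3*25 + 99*29)*(-13) = (75 + 2871)*(-13) = 2946*(-13) = -38298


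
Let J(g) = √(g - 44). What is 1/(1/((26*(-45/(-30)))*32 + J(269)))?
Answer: 1263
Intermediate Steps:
J(g) = √(-44 + g)
1/(1/((26*(-45/(-30)))*32 + J(269))) = 1/(1/((26*(-45/(-30)))*32 + √(-44 + 269))) = 1/(1/((26*(-45*(-1/30)))*32 + √225)) = 1/(1/((26*(3/2))*32 + 15)) = 1/(1/(39*32 + 15)) = 1/(1/(1248 + 15)) = 1/(1/1263) = 1263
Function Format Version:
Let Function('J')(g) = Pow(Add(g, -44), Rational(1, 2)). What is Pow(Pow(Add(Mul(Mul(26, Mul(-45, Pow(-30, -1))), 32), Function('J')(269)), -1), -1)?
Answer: 1263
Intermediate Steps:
Function('J')(g) = Pow(Add(-44, g), Rational(1, 2))
Pow(Pow(Add(Mul(Mul(26, Mul(-45, Pow(-30, -1))), 32), Function('J')(269)), -1), -1) = Pow(Pow(Add(Mul(Mul(26, Mul(-45, Pow(-30, -1))), 32), Pow(Add(-44, 269), Rational(1, 2))), -1), -1) = Pow(Pow(Add(Mul(Mul(26, Mul(-45, Rational(-1, 30))), 32), Pow(225, Rational(1, 2))), -1), -1) = Pow(Pow(Add(Mul(Mul(26, Rational(3, 2)), 32), 15), -1), -1) = Pow(Pow(Add(Mul(39, 32), 15), -1), -1) = Pow(Pow(Add(1248, 15), -1), -1) = Pow(Pow(1263, -1), -1) = Pow(Rational(1, 1263), -1) = 1263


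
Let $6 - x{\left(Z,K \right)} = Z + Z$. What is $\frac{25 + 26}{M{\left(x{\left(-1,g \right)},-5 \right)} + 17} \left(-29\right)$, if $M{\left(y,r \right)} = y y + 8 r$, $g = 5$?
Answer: $- \frac{1479}{41} \approx -36.073$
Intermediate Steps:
$x{\left(Z,K \right)} = 6 - 2 Z$ ($x{\left(Z,K \right)} = 6 - \left(Z + Z\right) = 6 - 2 Z$)
$M{\left(y,r \right)} = y^{2} + 8 r$
$\frac{25 + 26}{M{\left(x{\left(-1,g \right)},-5 \right)} + 17} \left(-29\right) = \frac{25 + 26}{\left(\left(6 - -2\right)^{2} + 8 \left(-5\right)\right) + 17} \left(-29\right) = \frac{51}{\left(\left(6 + 2\right)^{2} - 40\right) + 17} \left(-29\right) = \frac{51}{\left(8^{2} - 40\right) + 17} \left(-29\right) = \frac{51}{\left(64 - 40\right) + 17} \left(-29\right) = \frac{51}{24 + 17} \left(-29\right) = \frac{51}{41} \left(-29\right) = - \frac{1479}{41}$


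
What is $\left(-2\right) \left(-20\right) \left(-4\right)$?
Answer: $-160$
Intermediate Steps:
$\left(-2\right) \left(-20\right) \left(-4\right) = 40 \left(-4\right) = -160$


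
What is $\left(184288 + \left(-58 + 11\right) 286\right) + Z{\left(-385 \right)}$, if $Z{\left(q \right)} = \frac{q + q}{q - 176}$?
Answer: $\frac{8713216}{51} \approx 1.7085 \cdot 10^{5}$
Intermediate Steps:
$Z{\left(q \right)} = \frac{2 q}{-176 + q}$
$\left(184288 + \left(-58 + 11\right) 286\right) + Z{\left(-385 \right)} = \left(184288 + \left(-58 + 11\right) 286\right) + 2 \left(-385\right) \frac{1}{-176 - 385} = \left(184288 - 13442\right) + 2 \left(-385\right) \frac{1}{-561} = \left(184288 - 13442\right) + 2 \left(-385\right) \left(- \frac{1}{561}\right) = 170846 + \frac{70}{51} = \frac{8713216}{51}$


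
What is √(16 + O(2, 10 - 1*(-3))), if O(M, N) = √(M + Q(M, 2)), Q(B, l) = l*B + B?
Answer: √(16 + 2*√2) ≈ 4.3392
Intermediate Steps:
Q(B, l) = B + B*l (Q(B, l) = B*l + B = B + B*l)
O(M, N) = 2*√M (O(M, N) = √(M + M*(1 + 2)) = √(M + M*3) = √(M + 3*M) = √(4*M) = 2*√M)
√(16 + O(2, 10 - 1*(-3))) = √(16 + 2*√2)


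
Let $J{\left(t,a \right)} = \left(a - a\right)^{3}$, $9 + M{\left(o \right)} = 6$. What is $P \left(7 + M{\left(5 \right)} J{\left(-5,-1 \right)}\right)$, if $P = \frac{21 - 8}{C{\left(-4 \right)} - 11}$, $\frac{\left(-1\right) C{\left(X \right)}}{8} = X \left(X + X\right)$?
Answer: $- \frac{91}{267} \approx -0.34082$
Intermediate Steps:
$M{\left(o \right)} = -3$ ($M{\left(o \right)} = -9 + 6 = -3$)
$J{\left(t,a \right)} = 0$ ($J{\left(t,a \right)} = 0^{3} = 0$)
$C{\left(X \right)} = - 16 X^{2}$ ($C{\left(X \right)} = - 8 X \left(X + X\right) = - 8 X 2 X = - 8 \cdot 2 X^{2} = - 16 X^{2}$)
$P = - \frac{13}{267}$ ($P = \frac{21 - 8}{- 16 \left(-4\right)^{2} - 11} = \frac{13}{\left(-16\right) 16 - 11} = \frac{13}{-256 - 11} = \frac{13}{-267} = 13 \left(- \frac{1}{267}\right) = - \frac{13}{267} \approx -0.048689$)
$P \left(7 + M{\left(5 \right)} J{\left(-5,-1 \right)}\right) = - \frac{13 \left(7 - 0\right)}{267} = - \frac{13 \left(7 + 0\right)}{267} = \left(- \frac{13}{267}\right) 7 = - \frac{91}{267}$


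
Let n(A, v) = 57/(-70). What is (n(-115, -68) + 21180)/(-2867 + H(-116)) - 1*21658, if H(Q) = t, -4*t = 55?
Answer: -2912581592/134435 ≈ -21665.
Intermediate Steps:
n(A, v) = -57/70 (n(A, v) = 57*(-1/70) = -57/70)
t = -55/4 (t = -¼*55 = -55/4 ≈ -13.750)
H(Q) = -55/4
(n(-115, -68) + 21180)/(-2867 + H(-116)) - 1*21658 = (-57/70 + 21180)/(-2867 - 55/4) - 1*21658 = 1482543/(70*(-11523/4)) - 21658 = (1482543/70)*(-4/11523) - 21658 = -988362/134435 - 21658 = -2912581592/134435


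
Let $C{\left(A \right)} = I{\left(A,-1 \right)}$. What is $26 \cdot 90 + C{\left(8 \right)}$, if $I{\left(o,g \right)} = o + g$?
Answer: $2347$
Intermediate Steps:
$I{\left(o,g \right)} = g + o$
$C{\left(A \right)} = -1 + A$
$26 \cdot 90 + C{\left(8 \right)} = 26 \cdot 90 + \left(-1 + 8\right) = 2340 + 7 = 2347$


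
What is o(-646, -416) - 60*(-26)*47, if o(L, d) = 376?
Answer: 73696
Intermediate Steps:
o(-646, -416) - 60*(-26)*47 = 376 - 60*(-26)*47 = 376 + 1560*47 = 376 + 73320 = 73696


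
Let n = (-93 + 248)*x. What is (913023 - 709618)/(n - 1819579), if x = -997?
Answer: -203405/1974114 ≈ -0.10304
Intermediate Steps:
n = -154535 (n = (-93 + 248)*(-997) = 155*(-997) = -154535)
(913023 - 709618)/(n - 1819579) = (913023 - 709618)/(-154535 - 1819579) = 203405/(-1974114) = 203405*(-1/1974114) = -203405/1974114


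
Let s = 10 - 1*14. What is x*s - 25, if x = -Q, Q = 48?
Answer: 167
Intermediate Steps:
x = -48 (x = -1*48 = -48)
s = -4 (s = 10 - 14 = -4)
x*s - 25 = -48*(-4) - 25 = 192 - 25 = 167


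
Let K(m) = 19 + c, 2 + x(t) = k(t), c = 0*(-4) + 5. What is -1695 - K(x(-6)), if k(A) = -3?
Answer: -1719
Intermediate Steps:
c = 5 (c = 0 + 5 = 5)
x(t) = -5 (x(t) = -2 - 3 = -5)
K(m) = 24 (K(m) = 19 + 5 = 24)
-1695 - K(x(-6)) = -1695 - 1*24 = -1695 - 24 = -1719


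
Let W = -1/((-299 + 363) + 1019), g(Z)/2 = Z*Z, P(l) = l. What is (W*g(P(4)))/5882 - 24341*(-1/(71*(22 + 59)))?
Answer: 25842833369/6105842451 ≈ 4.2325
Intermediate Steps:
g(Z) = 2*Z² (g(Z) = 2*(Z*Z) = 2*Z²)
W = -1/1083 (W = -1/(64 + 1019) = -1/1083 ≈ -0.00092336)
(W*g(P(4)))/5882 - 24341*(-1/(71*(22 + 59))) = -2*4²/1083/5882 - 24341*(-1/(71*(22 + 59))) = -2*16/1083*(1/5882) - 24341/((-71*81)) = -1/1083*32*(1/5882) - 24341/(-5751) = -32/1083*1/5882 - 24341*(-1/5751) = -16/3185103 + 24341/5751 = 25842833369/6105842451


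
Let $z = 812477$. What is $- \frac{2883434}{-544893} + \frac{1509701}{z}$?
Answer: $\frac{3165349313011}{442713029961} \approx 7.1499$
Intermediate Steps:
$- \frac{2883434}{-544893} + \frac{1509701}{z} = - \frac{2883434}{-544893} + \frac{1509701}{812477} = \left(-2883434\right) \left(- \frac{1}{544893}\right) + 1509701 \cdot \frac{1}{812477} = \frac{2883434}{544893} + \frac{1509701}{812477} = \frac{3165349313011}{442713029961}$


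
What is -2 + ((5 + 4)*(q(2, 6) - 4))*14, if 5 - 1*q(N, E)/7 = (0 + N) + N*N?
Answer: -1388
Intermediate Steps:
q(N, E) = 35 - 7*N - 7*N² (q(N, E) = 35 - 7*((0 + N) + N*N) = 35 - 7*(N + N²) = 35 + (-7*N - 7*N²) = 35 - 7*N - 7*N²)
-2 + ((5 + 4)*(q(2, 6) - 4))*14 = -2 + ((5 + 4)*((35 - 7*2 - 7*2²) - 4))*14 = -2 + (9*((35 - 14 - 7*4) - 4))*14 = -2 + (9*((35 - 14 - 28) - 4))*14 = -2 + (9*(-7 - 4))*14 = -2 + (9*(-11))*14 = -2 - 99*14 = -2 - 1386 = -1388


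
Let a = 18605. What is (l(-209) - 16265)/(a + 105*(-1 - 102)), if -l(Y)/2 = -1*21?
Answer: -16223/7790 ≈ -2.0825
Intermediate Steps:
l(Y) = 42 (l(Y) = -(-2)*21 = -2*(-21) = 42)
(l(-209) - 16265)/(a + 105*(-1 - 102)) = (42 - 16265)/(18605 + 105*(-1 - 102)) = -16223/(18605 + 105*(-103)) = -16223/(18605 - 10815) = -16223/7790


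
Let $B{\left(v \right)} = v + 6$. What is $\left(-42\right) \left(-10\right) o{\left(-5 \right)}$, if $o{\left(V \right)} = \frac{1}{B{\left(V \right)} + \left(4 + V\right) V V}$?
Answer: $- \frac{35}{2} \approx -17.5$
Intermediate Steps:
$B{\left(v \right)} = 6 + v$
$o{\left(V \right)} = \frac{1}{6 + V + V^{2} \left(4 + V\right)}$ ($o{\left(V \right)} = \frac{1}{\left(6 + V\right) + \left(4 + V\right) V V} = \frac{1}{\left(6 + V\right) + V \left(4 + V\right) V} = \frac{1}{\left(6 + V\right) + V^{2} \left(4 + V\right)} = \frac{1}{6 + V + V^{2} \left(4 + V\right)}$)
$\left(-42\right) \left(-10\right) o{\left(-5 \right)} = \frac{\left(-42\right) \left(-10\right)}{6 - 5 + \left(-5\right)^{3} + 4 \left(-5\right)^{2}} = \frac{420}{6 - 5 - 125 + 4 \cdot 25} = \frac{420}{6 - 5 - 125 + 100} = \frac{420}{-24} = 420 \left(- \frac{1}{24}\right) = - \frac{35}{2}$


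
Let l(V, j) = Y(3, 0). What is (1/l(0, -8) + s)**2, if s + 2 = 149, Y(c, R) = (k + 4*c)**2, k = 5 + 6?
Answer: 6047239696/279841 ≈ 21610.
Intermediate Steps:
k = 11
Y(c, R) = (11 + 4*c)**2
l(V, j) = 529 (l(V, j) = (11 + 4*3)**2 = (11 + 12)**2 = 23**2 = 529)
s = 147 (s = -2 + 149 = 147)
(1/l(0, -8) + s)**2 = (1/529 + 147)**2 = (77764/529)**2 = 6047239696/279841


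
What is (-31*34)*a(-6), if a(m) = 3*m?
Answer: 18972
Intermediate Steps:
(-31*34)*a(-6) = (-31*34)*(3*(-6)) = -1054*(-18) = 18972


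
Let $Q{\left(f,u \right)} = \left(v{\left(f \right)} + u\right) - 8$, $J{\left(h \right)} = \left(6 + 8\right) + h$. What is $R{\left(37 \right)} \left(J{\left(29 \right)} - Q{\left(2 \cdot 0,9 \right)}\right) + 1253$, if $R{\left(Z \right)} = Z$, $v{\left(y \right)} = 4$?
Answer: $2659$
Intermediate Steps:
$J{\left(h \right)} = 14 + h$
$Q{\left(f,u \right)} = -4 + u$ ($Q{\left(f,u \right)} = \left(4 + u\right) - 8 = -4 + u$)
$R{\left(37 \right)} \left(J{\left(29 \right)} - Q{\left(2 \cdot 0,9 \right)}\right) + 1253 = 37 \left(\left(14 + 29\right) - \left(-4 + 9\right)\right) + 1253 = 37 \left(43 - 5\right) + 1253 = 37 \cdot 38 + 1253 = 1406 + 1253 = 2659$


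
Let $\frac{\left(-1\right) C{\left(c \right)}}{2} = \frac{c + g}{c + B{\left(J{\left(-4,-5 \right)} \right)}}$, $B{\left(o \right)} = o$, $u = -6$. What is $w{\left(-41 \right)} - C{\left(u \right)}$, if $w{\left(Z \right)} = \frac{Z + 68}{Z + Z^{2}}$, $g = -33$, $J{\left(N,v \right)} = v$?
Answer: $\frac{128217}{18040} \approx 7.1074$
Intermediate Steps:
$w{\left(Z \right)} = \frac{68 + Z}{Z + Z^{2}}$
$C{\left(c \right)} = - \frac{2 \left(-33 + c\right)}{-5 + c}$ ($C{\left(c \right)} = - 2 \frac{c - 33}{c - 5} = - 2 \frac{-33 + c}{-5 + c} = - \frac{2 \left(-33 + c\right)}{-5 + c}$)
$w{\left(-41 \right)} - C{\left(u \right)} = \frac{68 - 41}{\left(-41\right) \left(1 - 41\right)} - \frac{2 \left(33 - -6\right)}{-5 - 6} = \left(- \frac{1}{41}\right) \frac{1}{-40} \cdot 27 - \frac{2 \left(33 + 6\right)}{-11} = \left(- \frac{1}{41}\right) \left(- \frac{1}{40}\right) 27 - 2 \left(- \frac{1}{11}\right) 39 = \frac{27}{1640} - - \frac{78}{11} = \frac{27}{1640} + \frac{78}{11} = \frac{128217}{18040}$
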